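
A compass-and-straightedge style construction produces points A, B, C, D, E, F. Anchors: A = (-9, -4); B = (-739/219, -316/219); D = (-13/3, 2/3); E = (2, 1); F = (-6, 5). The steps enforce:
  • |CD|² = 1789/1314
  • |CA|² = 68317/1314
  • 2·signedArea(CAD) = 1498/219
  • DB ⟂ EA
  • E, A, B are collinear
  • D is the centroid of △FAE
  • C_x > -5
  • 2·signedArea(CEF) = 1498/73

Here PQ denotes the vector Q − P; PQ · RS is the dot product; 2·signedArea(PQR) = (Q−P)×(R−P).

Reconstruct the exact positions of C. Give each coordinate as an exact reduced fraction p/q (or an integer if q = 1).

C = (-2053/438, 779/438)

1. C_x = -2053/438  [2·signedArea(CEF) = 1498/73 ∩ 2·signedArea(CAD) = 1498/219]
2. C_y = 779/438  [2·signedArea(CEF) = 1498/73 ∩ 2·signedArea(CAD) = 1498/219]
   → C = (-2053/438, 779/438)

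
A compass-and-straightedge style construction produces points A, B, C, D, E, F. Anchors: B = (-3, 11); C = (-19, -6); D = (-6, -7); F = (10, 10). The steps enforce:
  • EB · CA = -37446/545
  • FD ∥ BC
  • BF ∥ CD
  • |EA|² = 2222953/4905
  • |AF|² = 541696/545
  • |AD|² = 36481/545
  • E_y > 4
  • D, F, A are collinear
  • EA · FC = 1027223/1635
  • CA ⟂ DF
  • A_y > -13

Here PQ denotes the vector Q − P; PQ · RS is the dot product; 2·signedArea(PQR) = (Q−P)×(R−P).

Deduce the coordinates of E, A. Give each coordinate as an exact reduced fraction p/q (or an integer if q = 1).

A = (-6326/545, -7062/545)
E = (1/3, 14/3)

1. A_x = -6326/545  [D, F, A are collinear ∩ CA ⟂ DF]
2. A_y = -7062/545  [D, F, A are collinear ∩ CA ⟂ DF]
   → A = (-6326/545, -7062/545)
3. E_x = 1/3  [EB · CA = -37446/545 ∩ EA · FC = 1027223/1635]
4. E_y = 14/3  [EB · CA = -37446/545 ∩ EA · FC = 1027223/1635]
   → E = (1/3, 14/3)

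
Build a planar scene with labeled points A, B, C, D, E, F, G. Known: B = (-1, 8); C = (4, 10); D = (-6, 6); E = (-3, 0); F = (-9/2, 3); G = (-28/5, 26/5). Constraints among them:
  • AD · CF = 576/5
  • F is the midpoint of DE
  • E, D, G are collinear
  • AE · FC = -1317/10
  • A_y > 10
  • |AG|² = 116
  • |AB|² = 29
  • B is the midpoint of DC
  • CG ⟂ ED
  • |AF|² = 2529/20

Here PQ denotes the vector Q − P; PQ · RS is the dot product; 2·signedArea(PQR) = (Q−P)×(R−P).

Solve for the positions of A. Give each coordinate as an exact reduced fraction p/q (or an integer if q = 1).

1. A_x = 18/5  [line 17/2·x + 7·y + -531/5 = 0 ∩ |AF|² = 2529/20]
2. A_y = 54/5  [line 17/2·x + 7·y + -531/5 = 0 ∩ |AF|² = 2529/20]
   → A = (18/5, 54/5)

A = (18/5, 54/5)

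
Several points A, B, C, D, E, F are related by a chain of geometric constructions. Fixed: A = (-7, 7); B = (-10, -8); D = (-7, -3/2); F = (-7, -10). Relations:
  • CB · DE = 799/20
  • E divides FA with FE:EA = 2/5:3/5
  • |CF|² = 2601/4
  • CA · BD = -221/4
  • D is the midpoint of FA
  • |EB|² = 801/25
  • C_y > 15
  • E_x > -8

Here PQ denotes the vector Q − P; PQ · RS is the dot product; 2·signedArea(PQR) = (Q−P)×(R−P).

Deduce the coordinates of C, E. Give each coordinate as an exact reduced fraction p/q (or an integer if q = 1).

C = (-7, 31/2)
E = (-7, -16/5)

1. C_x = -7  [line -3·x + -13/2·y + 319/4 = 0 ∩ |CF|² = 2601/4]
2. C_y = 31/2  [line -3·x + -13/2·y + 319/4 = 0 ∩ |CF|² = 2601/4]
   → C = (-7, 31/2)
3. E_x = -7  [E divides FA with FE:EA = 2/5:3/5]
4. E_y = -16/5  [E divides FA with FE:EA = 2/5:3/5]
   → E = (-7, -16/5)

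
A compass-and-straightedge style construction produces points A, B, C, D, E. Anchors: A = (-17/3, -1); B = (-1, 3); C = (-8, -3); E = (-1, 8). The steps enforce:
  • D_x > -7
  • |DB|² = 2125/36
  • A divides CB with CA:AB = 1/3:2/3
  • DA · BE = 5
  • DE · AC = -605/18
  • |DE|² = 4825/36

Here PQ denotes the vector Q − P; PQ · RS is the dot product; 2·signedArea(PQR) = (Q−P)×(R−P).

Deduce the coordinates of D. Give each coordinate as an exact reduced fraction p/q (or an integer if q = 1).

1. D_x = -41/6  [DA · BE = 5 ∩ DE · AC = -605/18]
2. D_y = -2  [DA · BE = 5 ∩ DE · AC = -605/18]
   → D = (-41/6, -2)

D = (-41/6, -2)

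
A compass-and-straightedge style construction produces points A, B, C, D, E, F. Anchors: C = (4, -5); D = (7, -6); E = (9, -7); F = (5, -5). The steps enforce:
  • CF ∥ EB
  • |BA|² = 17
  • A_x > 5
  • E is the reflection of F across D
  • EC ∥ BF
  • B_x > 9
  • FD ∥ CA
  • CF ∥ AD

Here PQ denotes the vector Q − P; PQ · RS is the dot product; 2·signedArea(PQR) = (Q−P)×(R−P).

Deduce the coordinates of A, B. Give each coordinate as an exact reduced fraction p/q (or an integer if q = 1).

A = (6, -6)
B = (10, -7)

1. A_x = 6  [CF ∥ AD ∩ FD ∥ CA]
2. A_y = -6  [CF ∥ AD ∩ FD ∥ CA]
   → A = (6, -6)
3. B_x = 10  [EC ∥ BF ∩ CF ∥ EB]
4. B_y = -7  [EC ∥ BF ∩ CF ∥ EB]
   → B = (10, -7)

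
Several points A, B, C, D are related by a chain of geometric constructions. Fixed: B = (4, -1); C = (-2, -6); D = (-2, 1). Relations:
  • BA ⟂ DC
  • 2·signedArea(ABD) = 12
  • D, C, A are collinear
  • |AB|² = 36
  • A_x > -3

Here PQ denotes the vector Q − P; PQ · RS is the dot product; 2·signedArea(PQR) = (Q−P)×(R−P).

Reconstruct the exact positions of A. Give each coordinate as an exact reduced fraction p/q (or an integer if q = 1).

A = (-2, -1)

1. A_x = -2  [D, C, A are collinear ∩ BA ⟂ DC]
2. A_y = -1  [D, C, A are collinear ∩ BA ⟂ DC]
   → A = (-2, -1)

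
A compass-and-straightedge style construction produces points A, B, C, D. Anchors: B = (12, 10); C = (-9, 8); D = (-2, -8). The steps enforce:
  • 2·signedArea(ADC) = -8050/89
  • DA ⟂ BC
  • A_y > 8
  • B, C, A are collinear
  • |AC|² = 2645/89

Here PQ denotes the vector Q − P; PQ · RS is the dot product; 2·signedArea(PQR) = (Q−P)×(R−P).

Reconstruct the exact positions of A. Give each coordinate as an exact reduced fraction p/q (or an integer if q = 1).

A = (-318/89, 758/89)

1. A_x = -318/89  [B, C, A are collinear ∩ DA ⟂ BC]
2. A_y = 758/89  [B, C, A are collinear ∩ DA ⟂ BC]
   → A = (-318/89, 758/89)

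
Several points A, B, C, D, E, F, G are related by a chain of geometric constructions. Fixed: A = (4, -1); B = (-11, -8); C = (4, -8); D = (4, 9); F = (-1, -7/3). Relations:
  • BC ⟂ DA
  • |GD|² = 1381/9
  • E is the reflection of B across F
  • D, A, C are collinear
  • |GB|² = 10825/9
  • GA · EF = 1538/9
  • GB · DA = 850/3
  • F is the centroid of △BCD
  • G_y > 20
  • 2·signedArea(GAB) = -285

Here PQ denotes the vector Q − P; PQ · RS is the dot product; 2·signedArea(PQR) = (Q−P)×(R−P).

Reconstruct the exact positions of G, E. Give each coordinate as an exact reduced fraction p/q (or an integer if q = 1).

1. G_x = 9  [2·signedArea(GAB) = -285 ∩ GB · DA = 850/3]
2. G_y = 61/3  [2·signedArea(GAB) = -285 ∩ GB · DA = 850/3]
   → G = (9, 61/3)
3. E_x = 9  [GA · EF = 1538/9 ∩ E is the reflection of B across F]
4. E_y = 10/3  [GA · EF = 1538/9 ∩ E is the reflection of B across F]
   → E = (9, 10/3)

E = (9, 10/3)
G = (9, 61/3)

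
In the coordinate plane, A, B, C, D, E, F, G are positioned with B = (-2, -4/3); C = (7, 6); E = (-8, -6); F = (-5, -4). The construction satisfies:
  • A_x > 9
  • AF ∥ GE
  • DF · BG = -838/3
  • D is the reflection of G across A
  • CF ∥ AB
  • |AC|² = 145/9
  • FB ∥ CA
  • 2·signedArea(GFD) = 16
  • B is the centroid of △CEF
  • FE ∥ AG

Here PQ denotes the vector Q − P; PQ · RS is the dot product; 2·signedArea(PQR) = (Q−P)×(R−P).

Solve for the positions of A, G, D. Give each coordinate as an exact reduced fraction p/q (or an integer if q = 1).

1. A_x = 10  [CF ∥ AB ∩ FB ∥ CA]
2. A_y = 26/3  [CF ∥ AB ∩ FB ∥ CA]
   → A = (10, 26/3)
3. G_x = 7  [AF ∥ GE ∩ FE ∥ AG]
4. G_y = 20/3  [AF ∥ GE ∩ FE ∥ AG]
   → G = (7, 20/3)
5. D_x = 13  [D is the reflection of G across A]
6. D_y = 32/3  [D is the reflection of G across A]
   → D = (13, 32/3)

A = (10, 26/3)
D = (13, 32/3)
G = (7, 20/3)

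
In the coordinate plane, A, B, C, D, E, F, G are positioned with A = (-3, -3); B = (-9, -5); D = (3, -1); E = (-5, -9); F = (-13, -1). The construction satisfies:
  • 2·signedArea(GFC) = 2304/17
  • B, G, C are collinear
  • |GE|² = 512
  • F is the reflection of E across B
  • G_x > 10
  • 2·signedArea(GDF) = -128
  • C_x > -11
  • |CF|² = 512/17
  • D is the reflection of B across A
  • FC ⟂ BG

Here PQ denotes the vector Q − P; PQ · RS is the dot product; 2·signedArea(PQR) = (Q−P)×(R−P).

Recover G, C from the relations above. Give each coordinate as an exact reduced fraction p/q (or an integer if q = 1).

C = (-173/17, -97/17)
G = (11, 7)

1. G_y = 7  [2·signedArea(GDF) = -128]
2. G_x = 11  [|GE|² = 512]
   → G = (11, 7)
3. C_x = -173/17  [2·signedArea(GFC) = 2304/17 ∩ B, G, C are collinear]
4. C_y = -97/17  [2·signedArea(GFC) = 2304/17 ∩ B, G, C are collinear]
   → C = (-173/17, -97/17)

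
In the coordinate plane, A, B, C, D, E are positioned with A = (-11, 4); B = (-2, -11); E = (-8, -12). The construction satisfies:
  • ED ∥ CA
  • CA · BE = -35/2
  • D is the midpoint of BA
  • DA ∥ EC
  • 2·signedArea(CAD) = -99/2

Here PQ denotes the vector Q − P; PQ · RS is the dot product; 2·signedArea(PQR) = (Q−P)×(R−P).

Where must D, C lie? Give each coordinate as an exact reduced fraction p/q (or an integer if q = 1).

1. D_x = -13/2  [D is the midpoint of BA]
2. D_y = -7/2  [D is the midpoint of BA]
   → D = (-13/2, -7/2)
3. C_x = -25/2  [ED ∥ CA ∩ DA ∥ EC]
4. C_y = -9/2  [ED ∥ CA ∩ DA ∥ EC]
   → C = (-25/2, -9/2)

C = (-25/2, -9/2)
D = (-13/2, -7/2)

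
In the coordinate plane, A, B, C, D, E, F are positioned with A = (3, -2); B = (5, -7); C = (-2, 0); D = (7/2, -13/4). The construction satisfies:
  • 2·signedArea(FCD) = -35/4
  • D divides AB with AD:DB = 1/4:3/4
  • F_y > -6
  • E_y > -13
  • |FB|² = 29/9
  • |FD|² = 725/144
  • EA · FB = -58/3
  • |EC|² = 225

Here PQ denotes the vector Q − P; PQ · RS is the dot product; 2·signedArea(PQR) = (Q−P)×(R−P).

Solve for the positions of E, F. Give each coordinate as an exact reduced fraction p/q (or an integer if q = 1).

1. F_x = 13/3  [line 13/4·x + 11/2·y + 61/4 = 0 ∩ |FB|² = 29/9]
2. F_y = -16/3  [line 13/4·x + 11/2·y + 61/4 = 0 ∩ |FB|² = 29/9]
   → F = (13/3, -16/3)
3. E_x = 7  [line -2/3·x + 5/3·y + 74/3 = 0 ∩ |EC|² = 225]
4. E_y = -12  [line -2/3·x + 5/3·y + 74/3 = 0 ∩ |EC|² = 225]
   → E = (7, -12)

E = (7, -12)
F = (13/3, -16/3)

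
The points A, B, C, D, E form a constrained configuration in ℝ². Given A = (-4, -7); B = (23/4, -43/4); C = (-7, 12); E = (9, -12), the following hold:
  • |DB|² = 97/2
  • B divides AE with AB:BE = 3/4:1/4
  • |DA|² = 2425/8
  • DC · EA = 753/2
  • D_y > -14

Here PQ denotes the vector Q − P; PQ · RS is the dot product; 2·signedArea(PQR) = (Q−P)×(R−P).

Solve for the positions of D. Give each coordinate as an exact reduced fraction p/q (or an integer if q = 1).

D = (49/4, -53/4)

1. D_x = 49/4  [line 13·x + -5·y + -451/2 = 0 ∩ |DB|² = 97/2]
2. D_y = -53/4  [line 13·x + -5·y + -451/2 = 0 ∩ |DB|² = 97/2]
   → D = (49/4, -53/4)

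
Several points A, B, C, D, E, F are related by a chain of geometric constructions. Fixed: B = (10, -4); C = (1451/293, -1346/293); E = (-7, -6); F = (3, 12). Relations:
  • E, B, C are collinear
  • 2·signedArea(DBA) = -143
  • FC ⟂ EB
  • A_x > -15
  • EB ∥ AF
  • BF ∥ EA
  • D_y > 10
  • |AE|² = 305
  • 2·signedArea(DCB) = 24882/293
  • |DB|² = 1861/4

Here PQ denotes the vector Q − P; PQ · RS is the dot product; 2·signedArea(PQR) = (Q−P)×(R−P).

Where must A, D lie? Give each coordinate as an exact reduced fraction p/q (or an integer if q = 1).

1. A_x = -14  [EB ∥ AF ∩ BF ∥ EA]
2. A_y = 10  [EB ∥ AF ∩ BF ∥ EA]
   → A = (-14, 10)
3. D_x = -11/2  [2·signedArea(DCB) = 24882/293 ∩ 2·signedArea(DBA) = -143]
4. D_y = 11  [2·signedArea(DCB) = 24882/293 ∩ 2·signedArea(DBA) = -143]
   → D = (-11/2, 11)

A = (-14, 10)
D = (-11/2, 11)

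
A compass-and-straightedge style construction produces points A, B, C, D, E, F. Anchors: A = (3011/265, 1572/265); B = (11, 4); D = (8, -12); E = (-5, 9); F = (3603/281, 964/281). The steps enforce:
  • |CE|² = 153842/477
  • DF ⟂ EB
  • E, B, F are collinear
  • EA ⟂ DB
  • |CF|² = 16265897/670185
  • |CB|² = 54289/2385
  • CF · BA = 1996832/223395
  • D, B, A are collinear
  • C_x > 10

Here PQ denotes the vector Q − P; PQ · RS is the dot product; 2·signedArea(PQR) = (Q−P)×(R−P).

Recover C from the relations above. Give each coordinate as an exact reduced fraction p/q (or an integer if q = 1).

C = (2682/265, -548/795)

1. C_x = 2682/265  [line -96/265·x + -512/265·y + 1856/795 = 0 ∩ |CE|² = 153842/477]
2. C_y = -548/795  [line -96/265·x + -512/265·y + 1856/795 = 0 ∩ |CE|² = 153842/477]
   → C = (2682/265, -548/795)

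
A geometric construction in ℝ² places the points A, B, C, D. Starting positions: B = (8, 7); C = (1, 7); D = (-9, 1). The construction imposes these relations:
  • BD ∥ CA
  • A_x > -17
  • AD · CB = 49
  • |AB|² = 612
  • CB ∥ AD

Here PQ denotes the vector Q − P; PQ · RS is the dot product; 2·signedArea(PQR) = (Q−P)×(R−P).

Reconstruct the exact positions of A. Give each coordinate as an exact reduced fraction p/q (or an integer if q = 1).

1. A_x = -16  [CB ∥ AD ∩ BD ∥ CA]
2. A_y = 1  [CB ∥ AD ∩ BD ∥ CA]
   → A = (-16, 1)

A = (-16, 1)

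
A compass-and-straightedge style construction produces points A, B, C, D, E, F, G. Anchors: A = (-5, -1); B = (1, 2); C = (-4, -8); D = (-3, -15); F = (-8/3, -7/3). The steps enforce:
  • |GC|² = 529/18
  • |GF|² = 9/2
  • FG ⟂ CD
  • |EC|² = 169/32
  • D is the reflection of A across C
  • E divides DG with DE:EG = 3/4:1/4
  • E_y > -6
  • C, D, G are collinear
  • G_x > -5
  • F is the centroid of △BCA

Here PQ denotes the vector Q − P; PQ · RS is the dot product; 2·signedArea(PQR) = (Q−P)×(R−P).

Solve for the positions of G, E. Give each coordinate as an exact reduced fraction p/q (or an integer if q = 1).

1. G_x = -143/30  [C, D, G are collinear ∩ FG ⟂ CD]
2. G_y = -79/30  [C, D, G are collinear ∩ FG ⟂ CD]
   → G = (-143/30, -79/30)
3. E_x = -173/40  [E divides DG with DE:EG = 3/4:1/4]
4. E_y = -229/40  [E divides DG with DE:EG = 3/4:1/4]
   → E = (-173/40, -229/40)

E = (-173/40, -229/40)
G = (-143/30, -79/30)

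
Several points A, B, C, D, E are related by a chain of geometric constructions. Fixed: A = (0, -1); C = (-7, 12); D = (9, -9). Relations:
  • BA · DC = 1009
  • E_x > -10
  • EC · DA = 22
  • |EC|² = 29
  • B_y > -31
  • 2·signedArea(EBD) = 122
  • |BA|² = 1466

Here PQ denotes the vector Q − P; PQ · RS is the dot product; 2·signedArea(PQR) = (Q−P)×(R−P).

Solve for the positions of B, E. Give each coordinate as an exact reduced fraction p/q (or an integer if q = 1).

1. B_x = 25  [line 16·x + -21·y + -1030 = 0 ∩ |BA|² = 1466]
2. B_y = -30  [line 16·x + -21·y + -1030 = 0 ∩ |BA|² = 1466]
   → B = (25, -30)
3. E_x = -9  [2·signedArea(EBD) = 122 ∩ EC · DA = 22]
4. E_y = 7  [2·signedArea(EBD) = 122 ∩ EC · DA = 22]
   → E = (-9, 7)

B = (25, -30)
E = (-9, 7)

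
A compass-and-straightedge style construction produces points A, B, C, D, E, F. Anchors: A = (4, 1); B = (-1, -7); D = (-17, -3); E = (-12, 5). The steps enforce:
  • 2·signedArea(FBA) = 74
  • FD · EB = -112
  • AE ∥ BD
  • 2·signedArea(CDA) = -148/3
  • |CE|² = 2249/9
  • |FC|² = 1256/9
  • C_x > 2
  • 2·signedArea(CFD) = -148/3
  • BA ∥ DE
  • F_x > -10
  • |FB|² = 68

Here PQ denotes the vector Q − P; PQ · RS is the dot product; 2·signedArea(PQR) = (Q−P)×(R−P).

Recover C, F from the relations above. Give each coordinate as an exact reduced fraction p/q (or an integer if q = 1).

C = (7/3, -5/3)
F = (-9, -5)

1. C_x = 7/3  [line -4·x + 21·y + 133/3 = 0 ∩ |CE|² = 2249/9]
2. C_y = -5/3  [line -4·x + 21·y + 133/3 = 0 ∩ |CE|² = 2249/9]
   → C = (7/3, -5/3)
3. F_x = -9  [FD · EB = -112 ∩ 2·signedArea(FBA) = 74]
4. F_y = -5  [FD · EB = -112 ∩ 2·signedArea(FBA) = 74]
   → F = (-9, -5)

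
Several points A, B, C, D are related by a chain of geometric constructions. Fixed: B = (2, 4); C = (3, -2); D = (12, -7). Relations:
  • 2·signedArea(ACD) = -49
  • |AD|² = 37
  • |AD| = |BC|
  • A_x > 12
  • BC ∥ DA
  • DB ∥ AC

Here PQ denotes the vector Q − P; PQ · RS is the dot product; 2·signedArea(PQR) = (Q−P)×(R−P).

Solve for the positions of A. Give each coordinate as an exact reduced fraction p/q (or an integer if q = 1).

A = (13, -13)

1. A_x = 13  [DB ∥ AC ∩ BC ∥ DA]
2. A_y = -13  [DB ∥ AC ∩ BC ∥ DA]
   → A = (13, -13)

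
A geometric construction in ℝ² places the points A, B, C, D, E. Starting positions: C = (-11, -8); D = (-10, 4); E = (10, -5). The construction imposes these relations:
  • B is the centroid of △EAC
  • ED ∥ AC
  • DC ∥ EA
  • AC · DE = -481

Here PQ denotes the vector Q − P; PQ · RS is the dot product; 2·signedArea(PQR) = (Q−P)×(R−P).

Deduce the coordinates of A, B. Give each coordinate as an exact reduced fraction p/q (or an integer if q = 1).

A = (9, -17)
B = (8/3, -10)

1. A_x = 9  [ED ∥ AC ∩ DC ∥ EA]
2. A_y = -17  [ED ∥ AC ∩ DC ∥ EA]
   → A = (9, -17)
3. B_x = 8/3  [B is the centroid of △EAC]
4. B_y = -10  [B is the centroid of △EAC]
   → B = (8/3, -10)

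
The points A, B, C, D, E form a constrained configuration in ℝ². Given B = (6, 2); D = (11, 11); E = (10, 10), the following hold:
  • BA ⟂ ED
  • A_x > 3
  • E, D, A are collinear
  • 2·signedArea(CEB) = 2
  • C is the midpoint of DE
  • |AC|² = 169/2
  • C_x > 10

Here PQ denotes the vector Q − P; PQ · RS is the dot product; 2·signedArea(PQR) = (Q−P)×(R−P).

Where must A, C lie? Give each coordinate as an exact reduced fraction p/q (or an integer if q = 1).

A = (4, 4)
C = (21/2, 21/2)

1. A_x = 4  [E, D, A are collinear ∩ BA ⟂ ED]
2. A_y = 4  [E, D, A are collinear ∩ BA ⟂ ED]
   → A = (4, 4)
3. C_x = 21/2  [C is the midpoint of DE]
4. C_y = 21/2  [C is the midpoint of DE]
   → C = (21/2, 21/2)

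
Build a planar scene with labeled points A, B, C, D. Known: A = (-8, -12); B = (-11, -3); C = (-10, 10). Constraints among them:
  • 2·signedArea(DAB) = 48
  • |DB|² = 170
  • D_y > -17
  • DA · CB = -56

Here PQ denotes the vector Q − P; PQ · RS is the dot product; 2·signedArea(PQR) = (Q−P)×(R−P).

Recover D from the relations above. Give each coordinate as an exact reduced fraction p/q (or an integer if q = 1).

1. D_x = -12  [2·signedArea(DAB) = 48 ∩ DA · CB = -56]
2. D_y = -16  [2·signedArea(DAB) = 48 ∩ DA · CB = -56]
   → D = (-12, -16)

D = (-12, -16)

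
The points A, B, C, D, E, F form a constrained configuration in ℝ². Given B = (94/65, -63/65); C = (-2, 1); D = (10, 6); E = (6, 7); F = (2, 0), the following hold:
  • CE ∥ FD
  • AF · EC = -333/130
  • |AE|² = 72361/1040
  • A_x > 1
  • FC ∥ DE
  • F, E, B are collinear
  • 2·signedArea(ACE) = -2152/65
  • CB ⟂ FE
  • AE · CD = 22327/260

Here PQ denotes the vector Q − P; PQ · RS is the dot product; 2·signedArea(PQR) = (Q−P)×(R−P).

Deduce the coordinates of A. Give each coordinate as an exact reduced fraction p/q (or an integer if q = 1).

A = (121/65, -63/260)

1. A_x = 121/65  [2·signedArea(ACE) = -2152/65 ∩ AF · EC = -333/130]
2. A_y = -63/260  [2·signedArea(ACE) = -2152/65 ∩ AF · EC = -333/130]
   → A = (121/65, -63/260)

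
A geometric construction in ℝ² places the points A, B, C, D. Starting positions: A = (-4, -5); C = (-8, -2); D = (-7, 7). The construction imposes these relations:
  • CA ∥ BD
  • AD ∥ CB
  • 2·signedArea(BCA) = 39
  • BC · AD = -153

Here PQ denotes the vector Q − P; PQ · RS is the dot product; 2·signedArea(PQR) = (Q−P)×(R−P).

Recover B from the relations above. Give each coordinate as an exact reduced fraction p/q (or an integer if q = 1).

B = (-11, 10)

1. B_x = -11  [CA ∥ BD ∩ AD ∥ CB]
2. B_y = 10  [CA ∥ BD ∩ AD ∥ CB]
   → B = (-11, 10)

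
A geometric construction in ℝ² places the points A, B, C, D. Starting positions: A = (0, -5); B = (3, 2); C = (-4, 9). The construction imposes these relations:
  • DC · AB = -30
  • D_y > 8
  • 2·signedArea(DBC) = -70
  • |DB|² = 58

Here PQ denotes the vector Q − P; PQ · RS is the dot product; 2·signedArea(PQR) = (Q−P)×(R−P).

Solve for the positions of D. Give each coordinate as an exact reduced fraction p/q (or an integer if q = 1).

1. D_x = 6  [2·signedArea(DBC) = -70 ∩ DC · AB = -30]
2. D_y = 9  [2·signedArea(DBC) = -70 ∩ DC · AB = -30]
   → D = (6, 9)

D = (6, 9)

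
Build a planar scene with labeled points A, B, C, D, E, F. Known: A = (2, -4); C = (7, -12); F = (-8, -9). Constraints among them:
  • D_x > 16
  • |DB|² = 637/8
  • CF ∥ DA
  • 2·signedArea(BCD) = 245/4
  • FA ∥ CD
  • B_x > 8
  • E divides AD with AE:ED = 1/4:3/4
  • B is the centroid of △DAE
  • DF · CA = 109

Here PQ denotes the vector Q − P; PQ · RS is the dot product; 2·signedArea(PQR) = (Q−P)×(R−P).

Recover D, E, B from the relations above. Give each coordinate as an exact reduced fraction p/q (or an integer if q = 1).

1. D_x = 17  [CF ∥ DA ∩ FA ∥ CD]
2. D_y = -7  [CF ∥ DA ∩ FA ∥ CD]
   → D = (17, -7)
3. E_x = 23/4  [E divides AD with AE:ED = 1/4:3/4]
4. E_y = -19/4  [E divides AD with AE:ED = 1/4:3/4]
   → E = (23/4, -19/4)
5. B_x = 33/4  [B is the centroid of △DAE]
6. B_y = -21/4  [B is the centroid of △DAE]
   → B = (33/4, -21/4)

B = (33/4, -21/4)
D = (17, -7)
E = (23/4, -19/4)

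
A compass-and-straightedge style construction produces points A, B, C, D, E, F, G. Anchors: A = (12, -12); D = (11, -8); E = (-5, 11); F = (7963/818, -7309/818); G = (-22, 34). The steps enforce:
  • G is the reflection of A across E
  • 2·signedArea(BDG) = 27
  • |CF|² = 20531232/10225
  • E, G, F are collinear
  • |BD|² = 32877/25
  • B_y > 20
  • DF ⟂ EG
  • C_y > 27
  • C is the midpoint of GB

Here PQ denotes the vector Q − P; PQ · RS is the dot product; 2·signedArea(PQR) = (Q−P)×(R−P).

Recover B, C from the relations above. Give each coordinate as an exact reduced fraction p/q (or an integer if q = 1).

B = (-59/5, 101/5)
C = (-169/10, 271/10)

1. B_x = -59/5  [line -42·x + -33·y + 171 = 0 ∩ |BD|² = 32877/25]
2. B_y = 101/5  [line -42·x + -33·y + 171 = 0 ∩ |BD|² = 32877/25]
   → B = (-59/5, 101/5)
3. C_x = -169/10  [C is the midpoint of GB]
4. C_y = 271/10  [C is the midpoint of GB]
   → C = (-169/10, 271/10)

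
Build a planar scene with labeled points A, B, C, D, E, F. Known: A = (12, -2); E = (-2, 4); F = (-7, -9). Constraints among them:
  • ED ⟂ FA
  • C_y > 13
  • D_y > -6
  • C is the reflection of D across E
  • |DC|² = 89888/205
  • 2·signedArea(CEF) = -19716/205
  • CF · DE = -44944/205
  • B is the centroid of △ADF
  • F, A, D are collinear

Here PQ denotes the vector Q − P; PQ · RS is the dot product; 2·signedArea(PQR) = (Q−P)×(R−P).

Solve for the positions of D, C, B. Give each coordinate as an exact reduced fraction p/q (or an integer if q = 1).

1. D_x = 332/205  [F, A, D are collinear ∩ ED ⟂ FA]
2. D_y = -1194/205  [F, A, D are collinear ∩ ED ⟂ FA]
   → D = (332/205, -1194/205)
3. C_x = -1152/205  [C is the reflection of D across E]
4. C_y = 2834/205  [C is the reflection of D across E]
   → C = (-1152/205, 2834/205)
5. B_x = 1357/615  [B is the centroid of △ADF]
6. B_y = -3449/615  [B is the centroid of △ADF]
   → B = (1357/615, -3449/615)

B = (1357/615, -3449/615)
C = (-1152/205, 2834/205)
D = (332/205, -1194/205)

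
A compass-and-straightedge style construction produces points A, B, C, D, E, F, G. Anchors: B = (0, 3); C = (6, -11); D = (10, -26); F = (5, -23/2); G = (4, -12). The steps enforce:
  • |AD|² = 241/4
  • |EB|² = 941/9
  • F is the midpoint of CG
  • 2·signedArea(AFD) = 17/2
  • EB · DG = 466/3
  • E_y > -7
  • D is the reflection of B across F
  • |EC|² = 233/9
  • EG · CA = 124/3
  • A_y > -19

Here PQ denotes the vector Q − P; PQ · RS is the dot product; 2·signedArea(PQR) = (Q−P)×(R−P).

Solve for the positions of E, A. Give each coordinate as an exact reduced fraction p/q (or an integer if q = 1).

A = (8, -37/2)
E = (10/3, -20/3)

1. A_x = 8  [line 29/2·x + 5·y + -47/2 = 0 ∩ |AD|² = 241/4]
2. A_y = -37/2  [line 29/2·x + 5·y + -47/2 = 0 ∩ |AD|² = 241/4]
   → A = (8, -37/2)
3. E_x = 10/3  [EG · CA = 124/3 ∩ EB · DG = 466/3]
4. E_y = -20/3  [EG · CA = 124/3 ∩ EB · DG = 466/3]
   → E = (10/3, -20/3)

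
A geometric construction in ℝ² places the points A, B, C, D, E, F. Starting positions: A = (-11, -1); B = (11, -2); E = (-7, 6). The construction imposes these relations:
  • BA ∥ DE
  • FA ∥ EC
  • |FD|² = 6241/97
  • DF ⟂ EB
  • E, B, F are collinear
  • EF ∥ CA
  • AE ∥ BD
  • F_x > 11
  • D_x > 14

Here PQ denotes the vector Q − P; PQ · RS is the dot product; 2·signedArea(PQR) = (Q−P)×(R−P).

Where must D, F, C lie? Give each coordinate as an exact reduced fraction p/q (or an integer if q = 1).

C = (-2885/97, 711/97)
D = (15, 5)
F = (1139/97, -226/97)

1. D_x = 15  [BA ∥ DE ∩ AE ∥ BD]
2. D_y = 5  [BA ∥ DE ∩ AE ∥ BD]
   → D = (15, 5)
3. F_x = 1139/97  [E, B, F are collinear ∩ DF ⟂ EB]
4. F_y = -226/97  [E, B, F are collinear ∩ DF ⟂ EB]
   → F = (1139/97, -226/97)
5. C_x = -2885/97  [EF ∥ CA ∩ FA ∥ EC]
6. C_y = 711/97  [EF ∥ CA ∩ FA ∥ EC]
   → C = (-2885/97, 711/97)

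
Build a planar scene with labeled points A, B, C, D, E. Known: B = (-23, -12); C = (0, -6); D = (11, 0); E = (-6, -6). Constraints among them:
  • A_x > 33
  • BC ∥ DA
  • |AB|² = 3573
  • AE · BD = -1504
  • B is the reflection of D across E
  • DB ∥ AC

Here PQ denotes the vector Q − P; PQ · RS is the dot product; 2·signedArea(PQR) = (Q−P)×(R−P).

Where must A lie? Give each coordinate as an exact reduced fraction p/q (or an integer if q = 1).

A = (34, 6)

1. A_x = 34  [DB ∥ AC ∩ BC ∥ DA]
2. A_y = 6  [DB ∥ AC ∩ BC ∥ DA]
   → A = (34, 6)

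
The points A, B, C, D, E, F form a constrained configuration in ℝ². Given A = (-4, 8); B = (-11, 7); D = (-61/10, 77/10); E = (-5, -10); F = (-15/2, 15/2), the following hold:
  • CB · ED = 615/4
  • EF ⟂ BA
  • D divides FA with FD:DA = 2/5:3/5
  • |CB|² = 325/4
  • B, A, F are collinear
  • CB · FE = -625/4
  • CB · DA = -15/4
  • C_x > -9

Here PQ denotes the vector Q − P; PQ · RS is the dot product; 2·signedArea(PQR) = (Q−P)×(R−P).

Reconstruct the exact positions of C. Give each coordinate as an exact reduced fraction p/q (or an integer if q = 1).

C = (-8, -3/2)

1. C_x = -8  [CB · DA = -15/4 ∩ CB · ED = 615/4]
2. C_y = -3/2  [CB · DA = -15/4 ∩ CB · ED = 615/4]
   → C = (-8, -3/2)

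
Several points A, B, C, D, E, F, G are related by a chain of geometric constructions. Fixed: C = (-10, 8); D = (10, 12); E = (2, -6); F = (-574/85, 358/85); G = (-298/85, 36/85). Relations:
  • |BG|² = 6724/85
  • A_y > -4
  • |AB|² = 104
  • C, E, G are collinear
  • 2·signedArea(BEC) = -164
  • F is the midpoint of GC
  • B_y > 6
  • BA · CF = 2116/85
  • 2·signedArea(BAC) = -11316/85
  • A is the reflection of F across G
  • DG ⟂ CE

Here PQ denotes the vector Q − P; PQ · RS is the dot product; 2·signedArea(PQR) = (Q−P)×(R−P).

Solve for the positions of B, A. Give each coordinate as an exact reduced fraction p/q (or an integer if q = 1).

1. B_x = 276/85  [line -14·x + -12·y + 120 = 0 ∩ |BG|² = 6724/85]
2. B_y = 528/85  [line -14·x + -12·y + 120 = 0 ∩ |BG|² = 6724/85]
   → B = (276/85, 528/85)
3. A_x = -22/85  [BA · CF = 2116/85 ∩ A is the reflection of F across G]
4. A_y = -286/85  [BA · CF = 2116/85 ∩ A is the reflection of F across G]
   → A = (-22/85, -286/85)

A = (-22/85, -286/85)
B = (276/85, 528/85)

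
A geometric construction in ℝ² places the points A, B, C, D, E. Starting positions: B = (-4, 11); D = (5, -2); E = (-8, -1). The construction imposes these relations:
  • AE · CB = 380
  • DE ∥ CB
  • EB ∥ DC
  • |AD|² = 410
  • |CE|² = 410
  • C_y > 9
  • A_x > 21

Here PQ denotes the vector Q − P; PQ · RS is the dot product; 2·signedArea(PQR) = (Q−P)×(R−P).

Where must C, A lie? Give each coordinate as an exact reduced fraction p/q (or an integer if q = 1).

A = (22, 9)
C = (9, 10)

1. C_x = 9  [DE ∥ CB ∩ EB ∥ DC]
2. C_y = 10  [DE ∥ CB ∩ EB ∥ DC]
   → C = (9, 10)
3. A_x = 22  [line 13·x + -1·y + -277 = 0 ∩ |AD|² = 410]
4. A_y = 9  [line 13·x + -1·y + -277 = 0 ∩ |AD|² = 410]
   → A = (22, 9)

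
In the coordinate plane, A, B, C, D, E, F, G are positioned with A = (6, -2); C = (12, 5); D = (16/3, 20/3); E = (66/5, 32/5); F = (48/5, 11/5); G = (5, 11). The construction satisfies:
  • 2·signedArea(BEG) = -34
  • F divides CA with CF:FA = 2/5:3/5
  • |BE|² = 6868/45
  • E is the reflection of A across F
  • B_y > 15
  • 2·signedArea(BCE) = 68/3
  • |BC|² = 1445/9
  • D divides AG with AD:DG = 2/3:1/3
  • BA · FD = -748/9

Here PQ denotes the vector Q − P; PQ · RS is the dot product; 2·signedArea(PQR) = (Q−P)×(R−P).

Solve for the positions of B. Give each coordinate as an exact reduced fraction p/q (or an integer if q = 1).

B = (14/3, 46/3)

1. B_x = 14/3  [2·signedArea(BEG) = -34 ∩ BA · FD = -748/9]
2. B_y = 46/3  [2·signedArea(BEG) = -34 ∩ BA · FD = -748/9]
   → B = (14/3, 46/3)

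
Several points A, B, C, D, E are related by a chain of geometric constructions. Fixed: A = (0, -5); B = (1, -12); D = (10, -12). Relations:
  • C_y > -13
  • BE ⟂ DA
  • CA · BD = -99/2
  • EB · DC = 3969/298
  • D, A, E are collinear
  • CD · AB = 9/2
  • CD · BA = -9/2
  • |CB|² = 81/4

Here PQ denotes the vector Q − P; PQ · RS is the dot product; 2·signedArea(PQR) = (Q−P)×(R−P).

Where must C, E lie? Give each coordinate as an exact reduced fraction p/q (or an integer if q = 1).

C = (11/2, -12)
E = (590/149, -1158/149)

1. C_x = 11/2  [CD · AB = 9/2 ∩ CA · BD = -99/2]
2. C_y = -12  [CD · AB = 9/2 ∩ CA · BD = -99/2]
   → C = (11/2, -12)
3. E_x = 590/149  [D, A, E are collinear ∩ BE ⟂ DA]
4. E_y = -1158/149  [D, A, E are collinear ∩ BE ⟂ DA]
   → E = (590/149, -1158/149)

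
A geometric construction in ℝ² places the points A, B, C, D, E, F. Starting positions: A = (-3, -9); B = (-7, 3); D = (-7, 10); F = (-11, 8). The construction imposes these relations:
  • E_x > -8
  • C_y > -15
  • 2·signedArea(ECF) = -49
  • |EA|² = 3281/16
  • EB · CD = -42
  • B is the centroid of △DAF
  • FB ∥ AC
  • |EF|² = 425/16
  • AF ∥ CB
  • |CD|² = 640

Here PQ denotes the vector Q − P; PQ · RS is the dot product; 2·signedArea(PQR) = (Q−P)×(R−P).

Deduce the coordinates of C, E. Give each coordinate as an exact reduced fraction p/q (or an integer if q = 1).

C = (1, -14)
E = (-7, 19/4)

1. C_x = 1  [AF ∥ CB ∩ FB ∥ AC]
2. C_y = -14  [AF ∥ CB ∩ FB ∥ AC]
   → C = (1, -14)
3. E_x = -7  [EB · CD = -42 ∩ 2·signedArea(ECF) = -49]
4. E_y = 19/4  [EB · CD = -42 ∩ 2·signedArea(ECF) = -49]
   → E = (-7, 19/4)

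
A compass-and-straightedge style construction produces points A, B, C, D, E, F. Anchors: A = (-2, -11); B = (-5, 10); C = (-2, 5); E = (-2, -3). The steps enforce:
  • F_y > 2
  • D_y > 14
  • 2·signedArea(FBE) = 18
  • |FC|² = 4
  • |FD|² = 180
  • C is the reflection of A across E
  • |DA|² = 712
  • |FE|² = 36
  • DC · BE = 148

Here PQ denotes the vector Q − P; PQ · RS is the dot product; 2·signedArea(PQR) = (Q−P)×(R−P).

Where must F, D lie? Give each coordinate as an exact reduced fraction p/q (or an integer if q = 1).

D = (-8, 15)
F = (-2, 3)

1. F_x = -2  [line 13·x + 3·y + 17 = 0 ∩ |FE|² = 36]
2. F_y = 3  [line 13·x + 3·y + 17 = 0 ∩ |FE|² = 36]
   → F = (-2, 3)
3. D_x = -8  [line -3·x + 13·y + -219 = 0 ∩ |DA|² = 712]
4. D_y = 15  [line -3·x + 13·y + -219 = 0 ∩ |DA|² = 712]
   → D = (-8, 15)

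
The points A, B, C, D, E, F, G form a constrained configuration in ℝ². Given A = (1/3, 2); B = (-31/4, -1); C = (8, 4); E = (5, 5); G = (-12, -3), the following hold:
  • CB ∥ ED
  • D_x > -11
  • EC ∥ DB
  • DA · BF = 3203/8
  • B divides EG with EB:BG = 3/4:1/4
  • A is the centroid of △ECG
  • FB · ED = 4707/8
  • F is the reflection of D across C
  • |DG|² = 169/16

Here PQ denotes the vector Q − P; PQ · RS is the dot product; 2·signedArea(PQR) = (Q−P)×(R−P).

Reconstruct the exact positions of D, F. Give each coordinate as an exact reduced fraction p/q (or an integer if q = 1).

1. D_x = -43/4  [EC ∥ DB ∩ CB ∥ ED]
2. D_y = 0  [EC ∥ DB ∩ CB ∥ ED]
   → D = (-43/4, 0)
3. F_x = 107/4  [F is the reflection of D across C]
4. F_y = 8  [F is the reflection of D across C]
   → F = (107/4, 8)

D = (-43/4, 0)
F = (107/4, 8)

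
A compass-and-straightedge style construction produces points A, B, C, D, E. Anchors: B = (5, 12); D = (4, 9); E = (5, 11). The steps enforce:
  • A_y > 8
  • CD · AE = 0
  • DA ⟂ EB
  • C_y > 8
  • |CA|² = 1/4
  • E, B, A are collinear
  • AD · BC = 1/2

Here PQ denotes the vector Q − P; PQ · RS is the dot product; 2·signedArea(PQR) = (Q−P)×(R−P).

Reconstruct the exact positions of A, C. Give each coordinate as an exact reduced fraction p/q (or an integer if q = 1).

1. A_x = 5  [E, B, A are collinear ∩ DA ⟂ EB]
2. A_y = 9  [E, B, A are collinear ∩ DA ⟂ EB]
   → A = (5, 9)
3. C_x = 9/2  [CD · AE = 0 ∩ AD · BC = 1/2]
4. C_y = 9  [CD · AE = 0 ∩ AD · BC = 1/2]
   → C = (9/2, 9)

A = (5, 9)
C = (9/2, 9)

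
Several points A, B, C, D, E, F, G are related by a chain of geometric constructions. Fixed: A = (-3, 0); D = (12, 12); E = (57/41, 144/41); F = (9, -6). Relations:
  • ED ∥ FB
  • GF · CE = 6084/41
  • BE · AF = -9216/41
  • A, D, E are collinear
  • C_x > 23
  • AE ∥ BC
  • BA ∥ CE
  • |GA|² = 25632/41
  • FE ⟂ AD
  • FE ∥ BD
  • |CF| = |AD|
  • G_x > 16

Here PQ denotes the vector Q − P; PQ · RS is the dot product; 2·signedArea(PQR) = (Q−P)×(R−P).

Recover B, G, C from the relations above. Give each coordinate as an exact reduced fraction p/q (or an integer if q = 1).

1. B_x = 804/41  [FE ∥ BD ∩ ED ∥ FB]
2. B_y = 102/41  [FE ∥ BD ∩ ED ∥ FB]
   → B = (804/41, 102/41)
3. C_x = 24  [BA ∥ CE ∩ AE ∥ BC]
4. C_y = 6  [BA ∥ CE ∩ AE ∥ BC]
   → C = (24, 6)
5. G_x = 681/41  [line 927/41·x + 102/41·y + -13815/41 = 0 ∩ |GA|² = 25632/41]
6. G_y = -636/41  [line 927/41·x + 102/41·y + -13815/41 = 0 ∩ |GA|² = 25632/41]
   → G = (681/41, -636/41)

B = (804/41, 102/41)
C = (24, 6)
G = (681/41, -636/41)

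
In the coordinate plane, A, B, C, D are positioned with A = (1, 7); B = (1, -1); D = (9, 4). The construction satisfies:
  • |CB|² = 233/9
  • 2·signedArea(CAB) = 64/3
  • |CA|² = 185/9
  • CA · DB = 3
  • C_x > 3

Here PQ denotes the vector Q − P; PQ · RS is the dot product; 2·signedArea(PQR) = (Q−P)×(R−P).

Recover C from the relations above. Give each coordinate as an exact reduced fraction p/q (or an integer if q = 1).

1. C_x = 11/3  [CA · DB = 3 ∩ 2·signedArea(CAB) = 64/3]
2. C_y = 10/3  [CA · DB = 3 ∩ 2·signedArea(CAB) = 64/3]
   → C = (11/3, 10/3)

C = (11/3, 10/3)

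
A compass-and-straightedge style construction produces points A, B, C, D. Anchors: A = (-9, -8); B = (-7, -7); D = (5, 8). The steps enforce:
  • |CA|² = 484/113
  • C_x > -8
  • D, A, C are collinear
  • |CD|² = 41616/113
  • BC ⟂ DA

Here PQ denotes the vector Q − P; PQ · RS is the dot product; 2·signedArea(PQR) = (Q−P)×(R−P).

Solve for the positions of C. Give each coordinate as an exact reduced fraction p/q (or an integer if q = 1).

C = (-863/113, -728/113)

1. C_x = -863/113  [D, A, C are collinear ∩ BC ⟂ DA]
2. C_y = -728/113  [D, A, C are collinear ∩ BC ⟂ DA]
   → C = (-863/113, -728/113)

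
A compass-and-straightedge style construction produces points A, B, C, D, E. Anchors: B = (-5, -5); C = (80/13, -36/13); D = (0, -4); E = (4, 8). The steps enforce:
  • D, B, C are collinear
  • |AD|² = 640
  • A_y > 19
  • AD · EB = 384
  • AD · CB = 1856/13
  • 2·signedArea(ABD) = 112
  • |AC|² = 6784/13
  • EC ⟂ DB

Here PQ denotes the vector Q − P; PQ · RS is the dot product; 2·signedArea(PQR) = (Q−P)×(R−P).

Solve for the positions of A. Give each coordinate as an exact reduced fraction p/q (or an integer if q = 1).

1. A_x = 8  [AD · EB = 384 ∩ AD · CB = 1856/13]
2. A_y = 20  [AD · EB = 384 ∩ AD · CB = 1856/13]
   → A = (8, 20)

A = (8, 20)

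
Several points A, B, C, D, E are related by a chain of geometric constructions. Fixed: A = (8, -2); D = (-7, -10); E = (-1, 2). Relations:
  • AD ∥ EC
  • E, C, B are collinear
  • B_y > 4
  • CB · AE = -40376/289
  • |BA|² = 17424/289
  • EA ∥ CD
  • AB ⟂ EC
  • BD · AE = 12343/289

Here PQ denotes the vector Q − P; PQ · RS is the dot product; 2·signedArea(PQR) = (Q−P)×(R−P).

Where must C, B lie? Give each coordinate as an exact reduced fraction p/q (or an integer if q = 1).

B = (1256/289, 1402/289)
C = (-16, -6)

1. C_x = -16  [EA ∥ CD ∩ AD ∥ EC]
2. C_y = -6  [EA ∥ CD ∩ AD ∥ EC]
   → C = (-16, -6)
3. B_x = 1256/289  [E, C, B are collinear ∩ AB ⟂ EC]
4. B_y = 1402/289  [E, C, B are collinear ∩ AB ⟂ EC]
   → B = (1256/289, 1402/289)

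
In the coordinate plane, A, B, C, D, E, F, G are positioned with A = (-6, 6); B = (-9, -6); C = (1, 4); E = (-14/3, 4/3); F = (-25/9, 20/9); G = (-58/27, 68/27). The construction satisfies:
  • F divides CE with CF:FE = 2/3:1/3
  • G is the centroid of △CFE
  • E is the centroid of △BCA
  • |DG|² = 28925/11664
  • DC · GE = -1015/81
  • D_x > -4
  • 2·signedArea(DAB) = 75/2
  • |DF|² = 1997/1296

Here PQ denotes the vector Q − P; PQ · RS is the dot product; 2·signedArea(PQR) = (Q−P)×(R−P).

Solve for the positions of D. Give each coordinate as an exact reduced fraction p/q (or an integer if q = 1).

D = (-43/12, 19/6)

1. D_x = -43/12  [DC · GE = -1015/81 ∩ 2·signedArea(DAB) = 75/2]
2. D_y = 19/6  [DC · GE = -1015/81 ∩ 2·signedArea(DAB) = 75/2]
   → D = (-43/12, 19/6)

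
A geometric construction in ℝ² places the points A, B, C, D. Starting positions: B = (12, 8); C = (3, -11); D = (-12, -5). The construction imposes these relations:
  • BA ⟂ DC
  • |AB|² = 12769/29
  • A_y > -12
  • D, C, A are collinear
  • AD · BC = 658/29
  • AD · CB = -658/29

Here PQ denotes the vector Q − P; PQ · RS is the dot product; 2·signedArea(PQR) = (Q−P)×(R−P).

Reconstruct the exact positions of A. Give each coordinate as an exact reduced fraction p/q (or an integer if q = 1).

1. A_x = 122/29  [D, C, A are collinear ∩ BA ⟂ DC]
2. A_y = -333/29  [D, C, A are collinear ∩ BA ⟂ DC]
   → A = (122/29, -333/29)

A = (122/29, -333/29)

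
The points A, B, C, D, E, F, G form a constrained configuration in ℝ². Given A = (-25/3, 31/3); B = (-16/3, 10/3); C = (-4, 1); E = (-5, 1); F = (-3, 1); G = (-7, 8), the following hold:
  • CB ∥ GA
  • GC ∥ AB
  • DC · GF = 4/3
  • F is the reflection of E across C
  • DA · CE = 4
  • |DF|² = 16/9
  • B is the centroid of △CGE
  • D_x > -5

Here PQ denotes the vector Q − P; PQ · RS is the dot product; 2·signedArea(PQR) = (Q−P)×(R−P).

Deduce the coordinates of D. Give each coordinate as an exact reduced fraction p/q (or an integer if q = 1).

D = (-13/3, 1)

1. D_x = -13/3  [DC · GF = 4/3 ∩ DA · CE = 4]
2. D_y = 1  [DC · GF = 4/3 ∩ DA · CE = 4]
   → D = (-13/3, 1)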